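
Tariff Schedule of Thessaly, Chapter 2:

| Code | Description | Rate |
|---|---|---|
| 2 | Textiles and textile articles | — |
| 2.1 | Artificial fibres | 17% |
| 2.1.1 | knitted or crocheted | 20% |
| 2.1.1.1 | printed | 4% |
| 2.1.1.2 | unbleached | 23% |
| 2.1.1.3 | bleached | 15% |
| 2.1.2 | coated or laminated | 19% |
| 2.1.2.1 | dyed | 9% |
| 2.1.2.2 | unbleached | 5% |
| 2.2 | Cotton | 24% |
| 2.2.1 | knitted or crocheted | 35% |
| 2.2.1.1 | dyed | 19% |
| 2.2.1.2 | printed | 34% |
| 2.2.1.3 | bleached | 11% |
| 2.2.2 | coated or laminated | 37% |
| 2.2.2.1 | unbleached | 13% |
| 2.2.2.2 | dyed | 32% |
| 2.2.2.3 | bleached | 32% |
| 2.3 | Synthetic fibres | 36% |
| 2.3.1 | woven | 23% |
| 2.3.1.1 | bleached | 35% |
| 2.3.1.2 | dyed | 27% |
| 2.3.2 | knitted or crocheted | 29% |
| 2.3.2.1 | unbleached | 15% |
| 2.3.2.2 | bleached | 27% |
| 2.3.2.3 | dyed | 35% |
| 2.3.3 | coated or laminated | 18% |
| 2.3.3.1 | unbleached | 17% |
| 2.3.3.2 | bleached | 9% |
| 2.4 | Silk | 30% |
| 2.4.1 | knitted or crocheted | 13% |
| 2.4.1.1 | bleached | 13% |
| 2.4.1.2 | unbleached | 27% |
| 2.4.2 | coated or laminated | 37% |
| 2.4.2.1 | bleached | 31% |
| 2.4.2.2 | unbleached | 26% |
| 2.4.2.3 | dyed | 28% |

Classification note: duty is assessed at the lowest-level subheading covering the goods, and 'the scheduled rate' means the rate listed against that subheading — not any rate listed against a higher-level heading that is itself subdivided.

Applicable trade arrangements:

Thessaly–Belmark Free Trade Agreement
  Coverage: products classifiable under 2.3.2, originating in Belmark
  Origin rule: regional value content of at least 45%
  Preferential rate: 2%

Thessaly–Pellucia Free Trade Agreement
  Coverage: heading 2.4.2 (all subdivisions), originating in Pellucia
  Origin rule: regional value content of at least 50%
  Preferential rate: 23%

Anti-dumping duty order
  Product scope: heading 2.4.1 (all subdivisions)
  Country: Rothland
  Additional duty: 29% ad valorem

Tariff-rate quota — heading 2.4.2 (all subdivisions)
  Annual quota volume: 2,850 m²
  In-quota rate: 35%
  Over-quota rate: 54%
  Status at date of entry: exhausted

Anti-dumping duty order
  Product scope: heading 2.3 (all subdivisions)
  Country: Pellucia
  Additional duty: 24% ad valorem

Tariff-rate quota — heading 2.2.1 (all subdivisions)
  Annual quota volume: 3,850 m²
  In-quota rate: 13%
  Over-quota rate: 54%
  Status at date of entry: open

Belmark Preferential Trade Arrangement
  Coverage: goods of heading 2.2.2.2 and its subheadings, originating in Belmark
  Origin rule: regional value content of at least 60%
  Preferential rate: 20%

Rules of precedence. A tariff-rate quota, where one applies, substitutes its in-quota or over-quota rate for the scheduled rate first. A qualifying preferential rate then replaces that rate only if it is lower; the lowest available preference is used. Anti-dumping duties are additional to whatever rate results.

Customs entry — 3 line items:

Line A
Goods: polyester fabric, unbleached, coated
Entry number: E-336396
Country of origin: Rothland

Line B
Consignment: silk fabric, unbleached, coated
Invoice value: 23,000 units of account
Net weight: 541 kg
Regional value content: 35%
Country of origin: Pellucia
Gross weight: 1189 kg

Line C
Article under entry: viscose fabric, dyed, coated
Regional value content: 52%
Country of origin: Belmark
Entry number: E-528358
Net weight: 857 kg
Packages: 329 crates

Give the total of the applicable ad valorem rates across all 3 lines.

Line A: polyester → 2.3; coated → 2.3.3; unbleached → 2.3.3.1. Scheduled 17%. No special measure applies. → 17%.
Line B: silk → 2.4; coated → 2.4.2; unbleached → 2.4.2.2. Scheduled 26%. quota on 2.4.2 exhausted → over-quota 54%; Pellucia agreement on 2.4.2: RVC < 50%. → 54%.
Line C: viscose → 2.1; coated → 2.1.2; dyed → 2.1.2.1. Scheduled 9%. Belmark agreement on 2.3.2: 2.1.2.1 not covered; Belmark agreement on 2.2.2.2: 2.1.2.1 not covered. → 9%.
Sum: 17% + 54% + 9% = 80%.

80%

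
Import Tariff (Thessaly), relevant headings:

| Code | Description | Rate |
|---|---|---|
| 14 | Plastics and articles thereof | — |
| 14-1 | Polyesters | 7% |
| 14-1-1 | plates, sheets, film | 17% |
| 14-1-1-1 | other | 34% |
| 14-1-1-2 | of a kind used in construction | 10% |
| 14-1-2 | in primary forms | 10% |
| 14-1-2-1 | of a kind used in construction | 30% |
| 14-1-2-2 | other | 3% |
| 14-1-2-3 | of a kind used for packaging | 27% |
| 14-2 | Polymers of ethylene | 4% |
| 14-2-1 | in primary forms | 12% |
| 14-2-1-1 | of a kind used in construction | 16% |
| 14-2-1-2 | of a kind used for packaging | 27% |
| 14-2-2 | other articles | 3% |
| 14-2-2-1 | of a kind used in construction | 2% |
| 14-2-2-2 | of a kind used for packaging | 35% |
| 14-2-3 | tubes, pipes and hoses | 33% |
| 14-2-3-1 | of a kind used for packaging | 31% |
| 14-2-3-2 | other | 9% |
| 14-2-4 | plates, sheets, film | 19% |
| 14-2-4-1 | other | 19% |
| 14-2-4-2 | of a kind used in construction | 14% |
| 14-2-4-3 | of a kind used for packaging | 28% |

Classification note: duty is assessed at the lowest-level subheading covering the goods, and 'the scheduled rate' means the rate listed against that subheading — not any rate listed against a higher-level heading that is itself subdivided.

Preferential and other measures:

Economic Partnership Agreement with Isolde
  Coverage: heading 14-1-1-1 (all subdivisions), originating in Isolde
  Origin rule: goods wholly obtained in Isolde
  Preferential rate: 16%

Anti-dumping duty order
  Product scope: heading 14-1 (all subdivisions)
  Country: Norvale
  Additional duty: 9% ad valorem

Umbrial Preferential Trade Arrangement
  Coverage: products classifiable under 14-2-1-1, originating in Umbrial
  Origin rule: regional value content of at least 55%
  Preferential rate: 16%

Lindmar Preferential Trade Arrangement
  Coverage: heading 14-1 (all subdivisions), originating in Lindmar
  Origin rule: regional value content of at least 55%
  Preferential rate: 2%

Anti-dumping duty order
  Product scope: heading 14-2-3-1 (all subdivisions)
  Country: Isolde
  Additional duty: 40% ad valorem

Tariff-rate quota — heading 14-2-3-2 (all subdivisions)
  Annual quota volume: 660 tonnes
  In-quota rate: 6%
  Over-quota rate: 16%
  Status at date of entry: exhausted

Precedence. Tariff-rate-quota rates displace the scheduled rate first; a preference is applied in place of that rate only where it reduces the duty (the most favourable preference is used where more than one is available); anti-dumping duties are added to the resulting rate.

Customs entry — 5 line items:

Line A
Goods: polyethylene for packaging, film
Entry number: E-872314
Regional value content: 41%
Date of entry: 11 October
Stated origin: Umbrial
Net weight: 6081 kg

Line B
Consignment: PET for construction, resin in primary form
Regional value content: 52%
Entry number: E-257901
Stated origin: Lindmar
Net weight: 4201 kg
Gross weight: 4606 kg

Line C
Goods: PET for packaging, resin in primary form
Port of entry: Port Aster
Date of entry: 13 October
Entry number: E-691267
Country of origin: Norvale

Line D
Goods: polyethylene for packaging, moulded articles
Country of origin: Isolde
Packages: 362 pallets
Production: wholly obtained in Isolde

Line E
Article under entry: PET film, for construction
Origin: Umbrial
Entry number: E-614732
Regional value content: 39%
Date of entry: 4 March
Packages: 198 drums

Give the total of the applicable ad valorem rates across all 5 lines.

Line A: polyethylene → 14-2; film → 14-2-4; for packaging → 14-2-4-3. Scheduled 28%. Umbrial agreement on 14-2-1-1: 14-2-4-3 not covered. → 28%.
Line B: PET → 14-1; resin in primary form → 14-1-2; for construction → 14-1-2-1. Scheduled 30%. Lindmar agreement on 14-1: RVC < 55%. → 30%.
Line C: PET → 14-1; resin in primary form → 14-1-2; for packaging → 14-1-2-3. Scheduled 27%. anti-dumping (Norvale, 14-1): +9%; total 27% + 9% = 36%. → 36%.
Line D: polyethylene → 14-2; moulded articles → 14-2-2; for packaging → 14-2-2-2. Scheduled 35%. Isolde agreement on 14-1-1-1: 14-2-2-2 not covered. → 35%.
Line E: PET → 14-1; film → 14-1-1; for construction → 14-1-1-2. Scheduled 10%. Umbrial agreement on 14-2-1-1: 14-1-1-2 not covered. → 10%.
Sum: 28% + 30% + 36% + 35% + 10% = 139%.

139%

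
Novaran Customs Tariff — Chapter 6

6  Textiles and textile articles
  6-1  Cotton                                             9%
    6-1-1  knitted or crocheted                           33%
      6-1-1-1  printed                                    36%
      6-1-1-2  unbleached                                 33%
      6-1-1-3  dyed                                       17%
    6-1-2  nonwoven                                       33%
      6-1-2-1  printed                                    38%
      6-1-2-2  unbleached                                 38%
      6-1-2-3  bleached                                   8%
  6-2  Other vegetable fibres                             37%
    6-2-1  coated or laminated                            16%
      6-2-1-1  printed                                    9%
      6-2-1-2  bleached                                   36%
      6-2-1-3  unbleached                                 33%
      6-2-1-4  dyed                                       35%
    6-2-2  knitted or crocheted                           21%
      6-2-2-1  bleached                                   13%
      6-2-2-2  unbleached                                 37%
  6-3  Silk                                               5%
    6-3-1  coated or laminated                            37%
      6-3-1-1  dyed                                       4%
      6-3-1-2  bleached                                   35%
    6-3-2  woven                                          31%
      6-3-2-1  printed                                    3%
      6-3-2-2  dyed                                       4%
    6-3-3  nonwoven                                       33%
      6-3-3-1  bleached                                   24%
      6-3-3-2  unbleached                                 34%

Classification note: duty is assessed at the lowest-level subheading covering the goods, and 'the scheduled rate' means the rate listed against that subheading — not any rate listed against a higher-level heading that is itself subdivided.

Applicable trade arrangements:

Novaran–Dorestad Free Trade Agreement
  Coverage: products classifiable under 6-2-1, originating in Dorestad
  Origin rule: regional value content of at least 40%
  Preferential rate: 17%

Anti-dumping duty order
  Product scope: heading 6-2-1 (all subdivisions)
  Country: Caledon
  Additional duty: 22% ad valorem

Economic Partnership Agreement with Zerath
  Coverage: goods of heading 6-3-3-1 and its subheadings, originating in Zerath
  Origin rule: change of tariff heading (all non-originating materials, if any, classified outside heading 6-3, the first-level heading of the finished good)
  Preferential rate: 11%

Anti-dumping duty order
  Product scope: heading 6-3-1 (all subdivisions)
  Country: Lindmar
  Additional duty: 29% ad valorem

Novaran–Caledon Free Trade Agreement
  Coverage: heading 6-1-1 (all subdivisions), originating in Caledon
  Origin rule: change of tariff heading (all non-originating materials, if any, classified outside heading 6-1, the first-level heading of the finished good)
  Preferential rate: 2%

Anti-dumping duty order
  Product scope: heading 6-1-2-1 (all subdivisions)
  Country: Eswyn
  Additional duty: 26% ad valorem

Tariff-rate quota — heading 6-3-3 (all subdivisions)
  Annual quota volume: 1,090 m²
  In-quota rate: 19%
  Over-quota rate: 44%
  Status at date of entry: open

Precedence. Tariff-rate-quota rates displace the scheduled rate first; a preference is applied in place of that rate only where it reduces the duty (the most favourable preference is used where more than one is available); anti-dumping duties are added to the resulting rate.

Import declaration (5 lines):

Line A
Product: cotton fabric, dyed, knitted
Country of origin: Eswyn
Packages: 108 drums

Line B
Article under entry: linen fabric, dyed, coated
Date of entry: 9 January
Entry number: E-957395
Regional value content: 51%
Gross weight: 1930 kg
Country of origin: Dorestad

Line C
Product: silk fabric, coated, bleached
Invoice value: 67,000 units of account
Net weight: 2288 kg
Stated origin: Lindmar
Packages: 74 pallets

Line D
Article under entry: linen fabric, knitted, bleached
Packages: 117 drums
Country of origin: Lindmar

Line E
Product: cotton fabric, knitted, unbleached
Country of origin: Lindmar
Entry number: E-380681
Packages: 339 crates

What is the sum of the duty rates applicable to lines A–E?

144%

Line A: cotton → 6-1; knitted → 6-1-1; dyed → 6-1-1-3. Scheduled 17%. No special measure applies. → 17%.
Line B: linen → 6-2; coated → 6-2-1; dyed → 6-2-1-4. Scheduled 35%. Dorestad agreement on 6-2-1: RVC ≥ 40% → 17% available; preferential 17%. → 17%.
Line C: silk → 6-3; coated → 6-3-1; bleached → 6-3-1-2. Scheduled 35%. anti-dumping (Lindmar, 6-3-1): +29%; total 35% + 29% = 64%. → 64%.
Line D: linen → 6-2; knitted → 6-2-2; bleached → 6-2-2-1. Scheduled 13%. No special measure applies. → 13%.
Line E: cotton → 6-1; knitted → 6-1-1; unbleached → 6-1-1-2. Scheduled 33%. No special measure applies. → 33%.
Sum: 17% + 17% + 64% + 13% + 33% = 144%.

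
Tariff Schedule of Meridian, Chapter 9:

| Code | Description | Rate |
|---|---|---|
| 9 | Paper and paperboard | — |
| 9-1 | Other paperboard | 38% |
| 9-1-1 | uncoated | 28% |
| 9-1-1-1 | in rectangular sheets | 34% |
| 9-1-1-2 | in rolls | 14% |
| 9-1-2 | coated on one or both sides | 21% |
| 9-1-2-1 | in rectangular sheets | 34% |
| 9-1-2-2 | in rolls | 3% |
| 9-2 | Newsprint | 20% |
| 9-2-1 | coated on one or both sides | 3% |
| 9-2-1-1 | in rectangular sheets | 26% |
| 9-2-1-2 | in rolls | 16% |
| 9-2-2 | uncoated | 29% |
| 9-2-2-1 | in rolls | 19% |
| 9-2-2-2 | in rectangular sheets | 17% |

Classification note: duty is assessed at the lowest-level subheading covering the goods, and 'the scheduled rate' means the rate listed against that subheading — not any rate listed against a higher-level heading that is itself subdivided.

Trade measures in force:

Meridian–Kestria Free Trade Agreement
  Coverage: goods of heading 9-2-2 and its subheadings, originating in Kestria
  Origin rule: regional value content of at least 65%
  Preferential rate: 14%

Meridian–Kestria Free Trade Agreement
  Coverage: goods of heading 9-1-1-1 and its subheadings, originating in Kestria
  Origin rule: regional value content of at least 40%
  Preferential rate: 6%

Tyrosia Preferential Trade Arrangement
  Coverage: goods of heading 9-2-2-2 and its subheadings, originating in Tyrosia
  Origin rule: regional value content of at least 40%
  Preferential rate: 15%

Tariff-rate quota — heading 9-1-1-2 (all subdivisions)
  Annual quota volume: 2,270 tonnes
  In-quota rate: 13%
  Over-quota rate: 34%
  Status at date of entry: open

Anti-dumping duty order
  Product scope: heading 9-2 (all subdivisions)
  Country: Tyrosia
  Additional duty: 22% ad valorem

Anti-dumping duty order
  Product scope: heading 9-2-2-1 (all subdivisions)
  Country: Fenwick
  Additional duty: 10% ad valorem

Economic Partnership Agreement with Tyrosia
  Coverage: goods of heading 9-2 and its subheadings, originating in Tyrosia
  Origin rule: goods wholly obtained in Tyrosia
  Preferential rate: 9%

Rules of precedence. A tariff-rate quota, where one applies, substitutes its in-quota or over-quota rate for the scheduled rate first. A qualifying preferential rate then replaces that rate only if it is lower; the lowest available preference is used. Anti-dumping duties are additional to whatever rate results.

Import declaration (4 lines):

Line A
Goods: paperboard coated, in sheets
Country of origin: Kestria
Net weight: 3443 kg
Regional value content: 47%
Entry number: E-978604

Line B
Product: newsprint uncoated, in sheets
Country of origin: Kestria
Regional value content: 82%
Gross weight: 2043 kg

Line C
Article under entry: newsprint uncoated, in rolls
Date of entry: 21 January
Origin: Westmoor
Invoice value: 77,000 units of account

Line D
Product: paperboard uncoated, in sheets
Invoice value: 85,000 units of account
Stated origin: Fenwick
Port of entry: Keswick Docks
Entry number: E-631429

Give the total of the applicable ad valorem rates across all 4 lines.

Line A: paperboard → 9-1; coated → 9-1-2; in sheets → 9-1-2-1. Scheduled 34%. Kestria agreement on 9-2-2: 9-1-2-1 not covered; Kestria agreement on 9-1-1-1: 9-1-2-1 not covered. → 34%.
Line B: newsprint → 9-2; uncoated → 9-2-2; in sheets → 9-2-2-2. Scheduled 17%. Kestria agreement on 9-2-2: RVC ≥ 65% → 14% available; Kestria agreement on 9-1-1-1: 9-2-2-2 not covered; preferential 14%. → 14%.
Line C: newsprint → 9-2; uncoated → 9-2-2; in rolls → 9-2-2-1. Scheduled 19%. No special measure applies. → 19%.
Line D: paperboard → 9-1; uncoated → 9-1-1; in sheets → 9-1-1-1. Scheduled 34%. No special measure applies. → 34%.
Sum: 34% + 14% + 19% + 34% = 101%.

101%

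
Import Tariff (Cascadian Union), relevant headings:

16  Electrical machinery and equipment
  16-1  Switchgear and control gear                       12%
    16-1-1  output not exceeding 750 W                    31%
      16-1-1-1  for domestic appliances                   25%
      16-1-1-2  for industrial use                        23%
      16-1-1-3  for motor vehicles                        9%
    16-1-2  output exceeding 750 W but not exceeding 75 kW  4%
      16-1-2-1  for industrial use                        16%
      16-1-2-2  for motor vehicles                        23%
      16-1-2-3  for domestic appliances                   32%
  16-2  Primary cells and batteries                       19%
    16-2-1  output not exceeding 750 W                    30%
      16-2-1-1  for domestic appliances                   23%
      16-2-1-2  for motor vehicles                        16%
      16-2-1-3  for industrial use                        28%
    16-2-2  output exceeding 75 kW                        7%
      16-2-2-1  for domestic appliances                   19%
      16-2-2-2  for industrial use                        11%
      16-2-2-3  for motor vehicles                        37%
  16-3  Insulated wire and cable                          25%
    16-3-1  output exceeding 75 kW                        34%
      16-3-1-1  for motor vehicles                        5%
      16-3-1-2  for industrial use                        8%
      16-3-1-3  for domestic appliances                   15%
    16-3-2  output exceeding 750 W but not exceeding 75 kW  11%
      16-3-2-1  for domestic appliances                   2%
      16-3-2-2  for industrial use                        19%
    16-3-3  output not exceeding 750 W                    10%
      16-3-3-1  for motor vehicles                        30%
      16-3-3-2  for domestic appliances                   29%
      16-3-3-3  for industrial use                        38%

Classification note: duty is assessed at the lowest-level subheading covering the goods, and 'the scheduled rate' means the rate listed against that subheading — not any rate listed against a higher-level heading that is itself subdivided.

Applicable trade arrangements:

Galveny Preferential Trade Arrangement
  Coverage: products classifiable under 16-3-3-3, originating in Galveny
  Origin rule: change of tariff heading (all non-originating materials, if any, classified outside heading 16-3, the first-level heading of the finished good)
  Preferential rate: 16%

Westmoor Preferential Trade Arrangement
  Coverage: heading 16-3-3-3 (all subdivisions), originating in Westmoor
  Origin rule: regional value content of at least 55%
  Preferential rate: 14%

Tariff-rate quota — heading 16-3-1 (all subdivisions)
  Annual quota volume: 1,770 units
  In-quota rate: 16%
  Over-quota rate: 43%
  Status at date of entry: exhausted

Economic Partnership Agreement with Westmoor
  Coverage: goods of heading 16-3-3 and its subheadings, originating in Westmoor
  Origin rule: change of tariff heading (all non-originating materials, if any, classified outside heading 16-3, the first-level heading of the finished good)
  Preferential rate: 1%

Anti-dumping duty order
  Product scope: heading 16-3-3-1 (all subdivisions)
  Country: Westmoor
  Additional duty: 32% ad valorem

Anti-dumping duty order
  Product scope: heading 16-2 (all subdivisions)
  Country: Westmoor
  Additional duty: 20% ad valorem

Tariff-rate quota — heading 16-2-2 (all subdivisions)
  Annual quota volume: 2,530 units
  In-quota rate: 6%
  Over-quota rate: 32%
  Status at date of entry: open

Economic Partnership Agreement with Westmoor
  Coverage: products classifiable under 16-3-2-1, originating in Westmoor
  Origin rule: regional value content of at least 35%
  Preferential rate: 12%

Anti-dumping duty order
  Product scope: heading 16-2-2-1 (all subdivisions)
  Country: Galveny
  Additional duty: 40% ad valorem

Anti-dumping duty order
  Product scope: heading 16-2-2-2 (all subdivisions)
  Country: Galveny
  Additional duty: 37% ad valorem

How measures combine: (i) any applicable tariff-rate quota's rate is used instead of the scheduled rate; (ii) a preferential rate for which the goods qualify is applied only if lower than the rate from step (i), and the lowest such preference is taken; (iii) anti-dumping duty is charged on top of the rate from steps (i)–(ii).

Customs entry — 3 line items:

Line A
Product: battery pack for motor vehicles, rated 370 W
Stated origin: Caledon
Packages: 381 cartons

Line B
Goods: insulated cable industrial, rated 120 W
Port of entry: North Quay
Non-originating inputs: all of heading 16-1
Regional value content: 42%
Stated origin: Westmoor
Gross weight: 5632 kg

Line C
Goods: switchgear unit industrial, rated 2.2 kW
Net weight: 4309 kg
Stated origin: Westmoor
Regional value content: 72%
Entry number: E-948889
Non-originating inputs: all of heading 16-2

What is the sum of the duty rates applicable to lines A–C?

33%

Line A: battery pack → 16-2; rated 370 W → 16-2-1; for motor vehicles → 16-2-1-2. Scheduled 16%. No special measure applies. → 16%.
Line B: insulated cable → 16-3; rated 120 W → 16-3-3; industrial → 16-3-3-3. Scheduled 38%. Westmoor agreement on 16-3-3-3: RVC < 55%; Westmoor agreement on 16-3-3: CTH met → 1% available; Westmoor agreement on 16-3-2-1: 16-3-3-3 not covered; preferential 1%. → 1%.
Line C: switchgear unit → 16-1; rated 2.2 kW → 16-1-2; industrial → 16-1-2-1. Scheduled 16%. Westmoor agreement on 16-3-3-3: 16-1-2-1 not covered; Westmoor agreement on 16-3-3: 16-1-2-1 not covered; Westmoor agreement on 16-3-2-1: 16-1-2-1 not covered. → 16%.
Sum: 16% + 1% + 16% = 33%.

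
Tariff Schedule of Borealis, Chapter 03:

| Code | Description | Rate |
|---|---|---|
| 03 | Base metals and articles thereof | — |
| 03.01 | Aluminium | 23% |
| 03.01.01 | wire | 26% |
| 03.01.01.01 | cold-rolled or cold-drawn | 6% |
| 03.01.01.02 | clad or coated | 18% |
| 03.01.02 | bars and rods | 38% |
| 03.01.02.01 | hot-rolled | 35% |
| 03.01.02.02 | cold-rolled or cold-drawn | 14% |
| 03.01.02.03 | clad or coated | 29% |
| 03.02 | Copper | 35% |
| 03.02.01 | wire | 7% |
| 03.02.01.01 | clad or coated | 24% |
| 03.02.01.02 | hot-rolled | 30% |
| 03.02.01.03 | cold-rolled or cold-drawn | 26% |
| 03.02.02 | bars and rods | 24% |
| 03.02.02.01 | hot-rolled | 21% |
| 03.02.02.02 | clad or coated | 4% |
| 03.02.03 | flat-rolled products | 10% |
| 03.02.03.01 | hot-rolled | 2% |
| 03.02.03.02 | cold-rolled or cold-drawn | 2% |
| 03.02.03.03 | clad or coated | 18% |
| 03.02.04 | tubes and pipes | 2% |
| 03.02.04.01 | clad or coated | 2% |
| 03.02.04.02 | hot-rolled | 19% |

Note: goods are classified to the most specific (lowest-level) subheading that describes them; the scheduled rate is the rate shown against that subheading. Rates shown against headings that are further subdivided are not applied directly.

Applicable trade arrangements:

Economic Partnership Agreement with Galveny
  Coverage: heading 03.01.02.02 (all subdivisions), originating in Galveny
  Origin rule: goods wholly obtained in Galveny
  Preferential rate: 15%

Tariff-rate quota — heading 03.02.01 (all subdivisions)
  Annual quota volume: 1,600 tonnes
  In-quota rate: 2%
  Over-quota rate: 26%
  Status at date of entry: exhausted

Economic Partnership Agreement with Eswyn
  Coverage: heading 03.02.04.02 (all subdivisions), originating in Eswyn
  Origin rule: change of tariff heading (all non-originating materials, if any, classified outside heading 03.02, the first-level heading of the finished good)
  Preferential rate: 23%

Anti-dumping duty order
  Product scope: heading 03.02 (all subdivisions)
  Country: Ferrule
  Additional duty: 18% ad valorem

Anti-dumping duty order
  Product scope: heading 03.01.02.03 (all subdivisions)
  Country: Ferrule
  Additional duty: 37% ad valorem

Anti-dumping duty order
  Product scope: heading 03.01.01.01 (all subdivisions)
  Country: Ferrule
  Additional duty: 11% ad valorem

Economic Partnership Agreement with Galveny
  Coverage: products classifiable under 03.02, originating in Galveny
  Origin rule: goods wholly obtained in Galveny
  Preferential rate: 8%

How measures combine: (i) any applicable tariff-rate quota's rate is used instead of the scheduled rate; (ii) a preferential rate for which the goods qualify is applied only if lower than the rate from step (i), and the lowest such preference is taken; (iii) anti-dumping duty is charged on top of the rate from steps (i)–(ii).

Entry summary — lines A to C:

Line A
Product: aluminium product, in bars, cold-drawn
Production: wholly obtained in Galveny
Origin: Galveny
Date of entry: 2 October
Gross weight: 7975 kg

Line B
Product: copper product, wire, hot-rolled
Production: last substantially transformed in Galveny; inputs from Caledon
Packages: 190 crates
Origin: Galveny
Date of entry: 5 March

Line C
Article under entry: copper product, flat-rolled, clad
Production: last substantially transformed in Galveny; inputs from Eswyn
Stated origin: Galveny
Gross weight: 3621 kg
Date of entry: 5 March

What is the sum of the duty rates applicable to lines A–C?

58%

Line A: aluminium → 03.01; in bars → 03.01.02; cold-drawn → 03.01.02.02. Scheduled 14%. Galveny agreement on 03.01.02.02: wholly obtained → 15% available; Galveny agreement on 03.02: 03.01.02.02 not covered; preference 15% not lower than 14% → no reduction. → 14%.
Line B: copper → 03.02; wire → 03.02.01; hot-rolled → 03.02.01.02. Scheduled 30%. quota on 03.02.01 exhausted → over-quota 26%; Galveny agreement on 03.01.02.02: 03.02.01.02 not covered; Galveny agreement on 03.02: not wholly obtained. → 26%.
Line C: copper → 03.02; flat-rolled → 03.02.03; clad → 03.02.03.03. Scheduled 18%. Galveny agreement on 03.01.02.02: 03.02.03.03 not covered; Galveny agreement on 03.02: not wholly obtained. → 18%.
Sum: 14% + 26% + 18% = 58%.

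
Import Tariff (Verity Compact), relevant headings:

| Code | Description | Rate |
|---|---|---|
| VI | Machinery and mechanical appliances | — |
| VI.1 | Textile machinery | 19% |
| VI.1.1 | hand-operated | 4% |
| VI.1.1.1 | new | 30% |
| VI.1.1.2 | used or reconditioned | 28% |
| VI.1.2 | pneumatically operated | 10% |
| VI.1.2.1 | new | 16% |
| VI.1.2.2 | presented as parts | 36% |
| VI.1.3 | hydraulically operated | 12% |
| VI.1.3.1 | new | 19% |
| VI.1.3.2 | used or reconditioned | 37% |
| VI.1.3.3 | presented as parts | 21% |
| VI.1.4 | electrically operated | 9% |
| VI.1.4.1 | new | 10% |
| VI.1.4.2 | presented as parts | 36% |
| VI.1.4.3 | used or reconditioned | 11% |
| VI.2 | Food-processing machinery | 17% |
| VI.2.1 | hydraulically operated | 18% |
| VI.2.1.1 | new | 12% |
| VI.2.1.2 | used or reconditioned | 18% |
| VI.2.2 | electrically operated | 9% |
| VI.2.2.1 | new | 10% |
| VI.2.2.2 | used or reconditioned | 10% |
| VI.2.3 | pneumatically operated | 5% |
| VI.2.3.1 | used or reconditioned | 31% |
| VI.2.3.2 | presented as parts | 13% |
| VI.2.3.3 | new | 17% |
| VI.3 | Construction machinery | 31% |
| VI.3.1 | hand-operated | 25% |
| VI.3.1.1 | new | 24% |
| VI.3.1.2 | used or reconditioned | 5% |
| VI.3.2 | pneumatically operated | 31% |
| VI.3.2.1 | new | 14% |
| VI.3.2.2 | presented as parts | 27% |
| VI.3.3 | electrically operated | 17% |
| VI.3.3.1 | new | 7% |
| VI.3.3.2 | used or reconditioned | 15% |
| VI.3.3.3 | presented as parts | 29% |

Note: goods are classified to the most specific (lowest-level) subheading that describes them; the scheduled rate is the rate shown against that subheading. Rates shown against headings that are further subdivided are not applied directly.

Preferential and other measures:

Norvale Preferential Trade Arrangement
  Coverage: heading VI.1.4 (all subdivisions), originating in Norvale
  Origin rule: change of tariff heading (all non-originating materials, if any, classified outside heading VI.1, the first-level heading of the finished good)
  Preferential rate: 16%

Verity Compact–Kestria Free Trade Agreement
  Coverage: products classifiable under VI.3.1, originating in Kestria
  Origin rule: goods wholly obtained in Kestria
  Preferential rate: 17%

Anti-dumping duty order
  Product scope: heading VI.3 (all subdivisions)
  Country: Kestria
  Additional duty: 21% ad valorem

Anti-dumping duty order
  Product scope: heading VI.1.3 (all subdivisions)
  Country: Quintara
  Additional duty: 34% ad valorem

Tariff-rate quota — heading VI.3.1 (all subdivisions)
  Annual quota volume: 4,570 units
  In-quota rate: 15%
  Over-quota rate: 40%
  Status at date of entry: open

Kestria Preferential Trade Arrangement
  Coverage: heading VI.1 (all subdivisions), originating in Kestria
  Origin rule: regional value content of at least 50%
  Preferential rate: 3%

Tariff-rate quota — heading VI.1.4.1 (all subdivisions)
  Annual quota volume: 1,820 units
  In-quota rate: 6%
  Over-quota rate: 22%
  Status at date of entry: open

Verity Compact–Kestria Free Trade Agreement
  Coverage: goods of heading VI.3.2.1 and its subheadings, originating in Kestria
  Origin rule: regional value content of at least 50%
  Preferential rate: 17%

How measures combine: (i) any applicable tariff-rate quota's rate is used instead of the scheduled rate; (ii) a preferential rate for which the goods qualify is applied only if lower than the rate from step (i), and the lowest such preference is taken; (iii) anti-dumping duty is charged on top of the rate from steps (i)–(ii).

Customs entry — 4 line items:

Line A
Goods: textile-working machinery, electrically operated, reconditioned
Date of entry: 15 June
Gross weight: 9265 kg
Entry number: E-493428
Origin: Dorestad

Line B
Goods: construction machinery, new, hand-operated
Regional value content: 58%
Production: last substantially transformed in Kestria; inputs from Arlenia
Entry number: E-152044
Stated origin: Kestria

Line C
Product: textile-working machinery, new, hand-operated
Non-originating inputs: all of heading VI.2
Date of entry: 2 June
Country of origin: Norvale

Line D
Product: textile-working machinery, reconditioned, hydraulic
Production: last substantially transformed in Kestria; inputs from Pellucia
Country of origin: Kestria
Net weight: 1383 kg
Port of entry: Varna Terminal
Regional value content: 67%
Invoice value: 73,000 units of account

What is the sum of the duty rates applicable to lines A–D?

Line A: textile-working → VI.1; electrically operated → VI.1.4; reconditioned → VI.1.4.3. Scheduled 11%. No special measure applies. → 11%.
Line B: construction → VI.3; hand-operated → VI.3.1; new → VI.3.1.1. Scheduled 24%. quota on VI.3.1 open → in-quota 15%; Kestria agreement on VI.3.1: not wholly obtained; Kestria agreement on VI.1: VI.3.1.1 not covered; Kestria agreement on VI.3.2.1: VI.3.1.1 not covered; anti-dumping (Kestria, VI.3): +21%; total 15% + 21% = 36%. → 36%.
Line C: textile-working → VI.1; hand-operated → VI.1.1; new → VI.1.1.1. Scheduled 30%. Norvale agreement on VI.1.4: VI.1.1.1 not covered. → 30%.
Line D: textile-working → VI.1; hydraulic → VI.1.3; reconditioned → VI.1.3.2. Scheduled 37%. Kestria agreement on VI.3.1: VI.1.3.2 not covered; Kestria agreement on VI.1: RVC ≥ 50% → 3% available; Kestria agreement on VI.3.2.1: VI.1.3.2 not covered; preferential 3%. → 3%.
Sum: 11% + 36% + 30% + 3% = 80%.

80%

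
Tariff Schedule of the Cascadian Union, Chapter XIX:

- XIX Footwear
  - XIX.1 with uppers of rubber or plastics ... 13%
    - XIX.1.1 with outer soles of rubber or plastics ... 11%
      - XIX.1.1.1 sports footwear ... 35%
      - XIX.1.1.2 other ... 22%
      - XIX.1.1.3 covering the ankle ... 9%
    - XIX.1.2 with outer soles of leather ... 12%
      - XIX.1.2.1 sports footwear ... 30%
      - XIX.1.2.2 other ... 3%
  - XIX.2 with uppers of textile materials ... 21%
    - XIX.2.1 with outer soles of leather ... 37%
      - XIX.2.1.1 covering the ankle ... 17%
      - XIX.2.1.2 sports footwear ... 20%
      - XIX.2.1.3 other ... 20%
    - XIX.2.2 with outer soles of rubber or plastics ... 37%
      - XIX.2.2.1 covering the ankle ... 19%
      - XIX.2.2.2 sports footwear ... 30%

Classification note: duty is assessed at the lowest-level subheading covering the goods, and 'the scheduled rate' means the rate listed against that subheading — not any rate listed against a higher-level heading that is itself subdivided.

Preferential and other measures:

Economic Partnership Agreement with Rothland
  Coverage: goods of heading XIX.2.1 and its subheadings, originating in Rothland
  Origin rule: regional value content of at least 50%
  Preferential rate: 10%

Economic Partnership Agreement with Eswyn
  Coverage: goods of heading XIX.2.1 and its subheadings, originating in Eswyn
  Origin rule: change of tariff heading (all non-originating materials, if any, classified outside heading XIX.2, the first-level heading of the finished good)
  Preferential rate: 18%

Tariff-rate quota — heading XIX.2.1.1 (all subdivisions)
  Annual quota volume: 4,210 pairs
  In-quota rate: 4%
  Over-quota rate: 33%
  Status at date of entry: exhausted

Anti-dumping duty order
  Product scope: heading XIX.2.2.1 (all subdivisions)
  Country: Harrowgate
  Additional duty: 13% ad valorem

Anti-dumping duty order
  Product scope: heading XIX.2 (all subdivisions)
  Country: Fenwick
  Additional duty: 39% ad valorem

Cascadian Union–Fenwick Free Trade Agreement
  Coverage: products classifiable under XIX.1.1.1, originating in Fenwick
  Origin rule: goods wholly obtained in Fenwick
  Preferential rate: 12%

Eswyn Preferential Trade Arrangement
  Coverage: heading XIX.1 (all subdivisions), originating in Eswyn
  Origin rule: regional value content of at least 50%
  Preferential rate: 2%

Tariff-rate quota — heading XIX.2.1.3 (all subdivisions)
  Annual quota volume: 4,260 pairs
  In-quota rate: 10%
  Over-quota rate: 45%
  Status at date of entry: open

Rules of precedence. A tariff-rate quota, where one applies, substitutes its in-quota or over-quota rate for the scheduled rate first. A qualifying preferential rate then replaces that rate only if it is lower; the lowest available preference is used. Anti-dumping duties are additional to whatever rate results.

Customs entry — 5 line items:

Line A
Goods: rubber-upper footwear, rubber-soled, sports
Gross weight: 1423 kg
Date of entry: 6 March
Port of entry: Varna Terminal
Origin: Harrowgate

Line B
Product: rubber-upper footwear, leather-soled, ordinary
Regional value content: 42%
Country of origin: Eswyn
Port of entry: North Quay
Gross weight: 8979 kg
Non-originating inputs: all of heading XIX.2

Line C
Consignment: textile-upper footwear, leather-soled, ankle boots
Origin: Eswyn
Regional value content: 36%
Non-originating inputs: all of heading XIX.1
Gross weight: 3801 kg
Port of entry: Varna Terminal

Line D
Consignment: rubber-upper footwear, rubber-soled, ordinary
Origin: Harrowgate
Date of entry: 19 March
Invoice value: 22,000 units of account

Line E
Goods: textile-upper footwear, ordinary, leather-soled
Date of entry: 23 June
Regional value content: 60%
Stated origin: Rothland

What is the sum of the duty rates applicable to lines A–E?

88%

Line A: rubber-upper → XIX.1; rubber-soled → XIX.1.1; sports → XIX.1.1.1. Scheduled 35%. No special measure applies. → 35%.
Line B: rubber-upper → XIX.1; leather-soled → XIX.1.2; ordinary → XIX.1.2.2. Scheduled 3%. Eswyn agreement on XIX.2.1: XIX.1.2.2 not covered; Eswyn agreement on XIX.1: RVC < 50%. → 3%.
Line C: textile-upper → XIX.2; leather-soled → XIX.2.1; ankle boots → XIX.2.1.1. Scheduled 17%. quota on XIX.2.1.1 exhausted → over-quota 33%; Eswyn agreement on XIX.2.1: CTH met → 18% available; Eswyn agreement on XIX.1: XIX.2.1.1 not covered; preferential 18%. → 18%.
Line D: rubber-upper → XIX.1; rubber-soled → XIX.1.1; ordinary → XIX.1.1.2. Scheduled 22%. No special measure applies. → 22%.
Line E: textile-upper → XIX.2; leather-soled → XIX.2.1; ordinary → XIX.2.1.3. Scheduled 20%. quota on XIX.2.1.3 open → in-quota 10%; Rothland agreement on XIX.2.1: RVC ≥ 50% → 10% available; preference 10% not lower than 10% → no reduction. → 10%.
Sum: 35% + 3% + 18% + 22% + 10% = 88%.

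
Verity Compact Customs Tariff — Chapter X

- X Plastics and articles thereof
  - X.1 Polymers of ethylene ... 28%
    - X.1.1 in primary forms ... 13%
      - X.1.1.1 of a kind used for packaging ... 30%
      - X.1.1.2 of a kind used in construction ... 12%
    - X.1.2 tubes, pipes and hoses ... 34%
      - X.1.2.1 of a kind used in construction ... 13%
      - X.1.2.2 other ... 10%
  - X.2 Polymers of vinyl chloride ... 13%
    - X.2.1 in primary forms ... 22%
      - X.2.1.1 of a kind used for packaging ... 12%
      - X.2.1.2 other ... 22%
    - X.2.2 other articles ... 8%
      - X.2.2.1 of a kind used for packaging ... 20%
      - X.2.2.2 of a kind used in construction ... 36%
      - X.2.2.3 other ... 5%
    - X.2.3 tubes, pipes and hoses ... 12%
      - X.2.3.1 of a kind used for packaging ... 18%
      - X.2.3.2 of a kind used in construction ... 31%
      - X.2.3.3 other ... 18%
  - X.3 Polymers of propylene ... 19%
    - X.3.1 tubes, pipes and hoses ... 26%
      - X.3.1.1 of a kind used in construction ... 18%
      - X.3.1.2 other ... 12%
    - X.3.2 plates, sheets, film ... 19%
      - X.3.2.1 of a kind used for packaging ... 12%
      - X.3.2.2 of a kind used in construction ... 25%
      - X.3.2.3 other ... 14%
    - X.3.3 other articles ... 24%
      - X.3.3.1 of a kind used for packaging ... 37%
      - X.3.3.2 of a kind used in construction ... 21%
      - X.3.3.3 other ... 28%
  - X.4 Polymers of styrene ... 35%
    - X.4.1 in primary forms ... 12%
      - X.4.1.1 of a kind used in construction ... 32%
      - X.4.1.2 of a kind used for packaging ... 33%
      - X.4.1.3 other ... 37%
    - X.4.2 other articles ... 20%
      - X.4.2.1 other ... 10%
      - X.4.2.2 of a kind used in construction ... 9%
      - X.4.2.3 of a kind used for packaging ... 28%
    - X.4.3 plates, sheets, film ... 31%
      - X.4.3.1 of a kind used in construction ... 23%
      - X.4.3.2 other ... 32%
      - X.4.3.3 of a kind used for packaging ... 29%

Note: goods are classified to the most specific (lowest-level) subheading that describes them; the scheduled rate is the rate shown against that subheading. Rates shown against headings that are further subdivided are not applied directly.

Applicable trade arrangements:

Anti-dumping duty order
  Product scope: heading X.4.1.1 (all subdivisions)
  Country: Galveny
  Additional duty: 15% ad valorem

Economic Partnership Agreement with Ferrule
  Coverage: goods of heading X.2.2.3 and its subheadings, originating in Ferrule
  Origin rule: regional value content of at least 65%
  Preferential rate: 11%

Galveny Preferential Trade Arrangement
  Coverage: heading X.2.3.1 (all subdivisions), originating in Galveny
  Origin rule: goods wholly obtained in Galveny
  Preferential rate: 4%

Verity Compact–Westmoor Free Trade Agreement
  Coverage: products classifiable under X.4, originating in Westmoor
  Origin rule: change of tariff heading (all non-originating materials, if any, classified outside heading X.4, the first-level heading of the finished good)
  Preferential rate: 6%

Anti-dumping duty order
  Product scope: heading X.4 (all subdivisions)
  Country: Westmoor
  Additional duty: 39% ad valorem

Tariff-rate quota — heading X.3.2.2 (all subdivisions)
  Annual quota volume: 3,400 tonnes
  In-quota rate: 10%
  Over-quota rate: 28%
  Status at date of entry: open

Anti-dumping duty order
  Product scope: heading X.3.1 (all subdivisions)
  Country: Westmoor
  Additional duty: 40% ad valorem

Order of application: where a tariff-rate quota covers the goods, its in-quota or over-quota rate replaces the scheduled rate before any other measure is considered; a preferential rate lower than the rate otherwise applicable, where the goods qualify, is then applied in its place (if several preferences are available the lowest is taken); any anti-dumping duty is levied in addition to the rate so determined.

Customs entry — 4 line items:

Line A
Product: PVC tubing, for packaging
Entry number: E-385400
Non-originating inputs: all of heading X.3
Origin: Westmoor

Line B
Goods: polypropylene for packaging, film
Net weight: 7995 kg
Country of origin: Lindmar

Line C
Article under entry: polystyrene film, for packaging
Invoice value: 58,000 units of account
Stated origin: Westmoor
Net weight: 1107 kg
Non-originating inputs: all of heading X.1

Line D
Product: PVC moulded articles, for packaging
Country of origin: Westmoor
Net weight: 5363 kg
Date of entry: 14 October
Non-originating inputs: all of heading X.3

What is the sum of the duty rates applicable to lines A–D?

95%

Line A: PVC → X.2; tubing → X.2.3; for packaging → X.2.3.1. Scheduled 18%. Westmoor agreement on X.4: X.2.3.1 not covered. → 18%.
Line B: polypropylene → X.3; film → X.3.2; for packaging → X.3.2.1. Scheduled 12%. No special measure applies. → 12%.
Line C: polystyrene → X.4; film → X.4.3; for packaging → X.4.3.3. Scheduled 29%. Westmoor agreement on X.4: CTH met → 6% available; preferential 6%; anti-dumping (Westmoor, X.4): +39%; total 6% + 39% = 45%. → 45%.
Line D: PVC → X.2; moulded articles → X.2.2; for packaging → X.2.2.1. Scheduled 20%. Westmoor agreement on X.4: X.2.2.1 not covered. → 20%.
Sum: 18% + 12% + 45% + 20% = 95%.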